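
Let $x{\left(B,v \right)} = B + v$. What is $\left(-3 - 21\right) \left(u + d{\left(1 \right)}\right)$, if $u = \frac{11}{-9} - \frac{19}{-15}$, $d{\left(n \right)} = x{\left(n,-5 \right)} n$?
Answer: $\frac{1424}{15} \approx 94.933$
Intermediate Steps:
$d{\left(n \right)} = n \left(-5 + n\right)$ ($d{\left(n \right)} = \left(n - 5\right) n = \left(-5 + n\right) n = n \left(-5 + n\right)$)
$u = \frac{2}{45}$ ($u = 11 \left(- \frac{1}{9}\right) - - \frac{19}{15} = - \frac{11}{9} + \frac{19}{15} = \frac{2}{45} \approx 0.044444$)
$\left(-3 - 21\right) \left(u + d{\left(1 \right)}\right) = \left(-3 - 21\right) \left(\frac{2}{45} + 1 \left(-5 + 1\right)\right) = \left(-3 - 21\right) \left(\frac{2}{45} + 1 \left(-4\right)\right) = - 24 \left(\frac{2}{45} - 4\right) = \left(-24\right) \left(- \frac{178}{45}\right) = \frac{1424}{15}$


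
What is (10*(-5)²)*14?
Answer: 3500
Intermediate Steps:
(10*(-5)²)*14 = (10*25)*14 = 250*14 = 3500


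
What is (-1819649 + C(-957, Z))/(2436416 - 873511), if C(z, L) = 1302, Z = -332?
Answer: -1818347/1562905 ≈ -1.1634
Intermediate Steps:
(-1819649 + C(-957, Z))/(2436416 - 873511) = (-1819649 + 1302)/(2436416 - 873511) = -1818347/1562905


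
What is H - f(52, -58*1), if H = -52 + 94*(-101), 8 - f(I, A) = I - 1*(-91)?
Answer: -9411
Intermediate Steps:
f(I, A) = -83 - I (f(I, A) = 8 - (I - 1*(-91)) = 8 - (I + 91) = 8 - (91 + I) = 8 + (-91 - I) = -83 - I)
H = -9546 (H = -52 - 9494 = -9546)
H - f(52, -58*1) = -9546 - (-83 - 1*52) = -9546 - (-83 - 52) = -9546 - 1*(-135) = -9546 + 135 = -9411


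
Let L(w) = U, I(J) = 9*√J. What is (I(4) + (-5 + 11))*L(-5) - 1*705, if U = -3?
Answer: -777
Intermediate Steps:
L(w) = -3
(I(4) + (-5 + 11))*L(-5) - 1*705 = (9*√4 + (-5 + 11))*(-3) - 1*705 = (9*2 + 6)*(-3) - 705 = (18 + 6)*(-3) - 705 = 24*(-3) - 705 = -72 - 705 = -777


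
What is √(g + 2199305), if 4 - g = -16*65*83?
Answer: √2285629 ≈ 1511.8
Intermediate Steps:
g = 86324 (g = 4 - (-16*65)*83 = 4 - (-1040)*83 = 4 - 1*(-86320) = 4 + 86320 = 86324)
√(g + 2199305) = √(86324 + 2199305) = √2285629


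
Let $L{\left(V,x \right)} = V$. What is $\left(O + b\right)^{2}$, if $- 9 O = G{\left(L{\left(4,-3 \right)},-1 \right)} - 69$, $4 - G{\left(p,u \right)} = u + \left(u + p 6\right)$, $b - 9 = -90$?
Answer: $\frac{45796}{9} \approx 5088.4$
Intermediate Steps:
$b = -81$ ($b = 9 - 90 = -81$)
$G{\left(p,u \right)} = 4 - 6 p - 2 u$ ($G{\left(p,u \right)} = 4 - \left(u + \left(u + p 6\right)\right) = 4 - \left(u + \left(u + 6 p\right)\right) = 4 - \left(2 u + 6 p\right) = 4 - 6 p - 2 u$)
$O = \frac{29}{3}$ ($O = - \frac{\left(4 - 24 - -2\right) - 69}{9} = - \frac{\left(4 - 24 + 2\right) - 69}{9} = - \frac{-18 - 69}{9} = \left(- \frac{1}{9}\right) \left(-87\right) = \frac{29}{3} \approx 9.6667$)
$\left(O + b\right)^{2} = \left(\frac{29}{3} - 81\right)^{2} = \left(- \frac{214}{3}\right)^{2} = \frac{45796}{9}$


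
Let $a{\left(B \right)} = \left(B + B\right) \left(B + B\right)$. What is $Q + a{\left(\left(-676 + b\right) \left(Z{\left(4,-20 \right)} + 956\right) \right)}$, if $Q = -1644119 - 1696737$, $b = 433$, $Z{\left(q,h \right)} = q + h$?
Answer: $208699444744$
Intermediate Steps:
$Z{\left(q,h \right)} = h + q$
$a{\left(B \right)} = 4 B^{2}$ ($a{\left(B \right)} = 2 B 2 B = 4 B^{2}$)
$Q = -3340856$ ($Q = -1644119 - 1696737 = -3340856$)
$Q + a{\left(\left(-676 + b\right) \left(Z{\left(4,-20 \right)} + 956\right) \right)} = -3340856 + 4 \left(\left(-676 + 433\right) \left(\left(-20 + 4\right) + 956\right)\right)^{2} = -3340856 + 4 \left(- 243 \left(-16 + 956\right)\right)^{2} = -3340856 + 4 \left(\left(-243\right) 940\right)^{2} = -3340856 + 4 \left(-228420\right)^{2} = -3340856 + 4 \cdot 52175696400 = -3340856 + 208702785600 = 208699444744$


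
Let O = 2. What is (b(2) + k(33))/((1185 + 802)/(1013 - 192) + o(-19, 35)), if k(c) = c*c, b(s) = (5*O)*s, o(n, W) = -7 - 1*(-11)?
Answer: 910489/5271 ≈ 172.74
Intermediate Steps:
o(n, W) = 4 (o(n, W) = -7 + 11 = 4)
b(s) = 10*s (b(s) = (5*2)*s = 10*s)
k(c) = c²
(b(2) + k(33))/((1185 + 802)/(1013 - 192) + o(-19, 35)) = (10*2 + 33²)/((1185 + 802)/(1013 - 192) + 4) = (20 + 1089)/(1987/821 + 4) = 1109/(1987*(1/821) + 4) = 1109/(1987/821 + 4) = 1109/(5271/821) = 1109*(821/5271) = 910489/5271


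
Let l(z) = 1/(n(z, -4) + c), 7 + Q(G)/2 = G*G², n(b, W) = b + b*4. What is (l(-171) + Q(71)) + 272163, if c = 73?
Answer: 772593321/782 ≈ 9.8797e+5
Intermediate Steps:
n(b, W) = 5*b (n(b, W) = b + 4*b = 5*b)
Q(G) = -14 + 2*G³ (Q(G) = -14 + 2*(G*G²) = -14 + 2*G³)
l(z) = 1/(73 + 5*z) (l(z) = 1/(5*z + 73) = 1/(73 + 5*z))
(l(-171) + Q(71)) + 272163 = (1/(73 + 5*(-171)) + (-14 + 2*71³)) + 272163 = (1/(73 - 855) + (-14 + 2*357911)) + 272163 = (1/(-782) + (-14 + 715822)) + 272163 = (-1/782 + 715808) + 272163 = 559761855/782 + 272163 = 772593321/782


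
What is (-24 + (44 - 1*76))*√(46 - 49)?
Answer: -56*I*√3 ≈ -96.995*I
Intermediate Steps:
(-24 + (44 - 1*76))*√(46 - 49) = (-24 + (44 - 76))*√(-3) = (-24 - 32)*(I*√3) = -56*I*√3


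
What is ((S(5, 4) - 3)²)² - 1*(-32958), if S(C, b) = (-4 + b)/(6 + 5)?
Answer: 33039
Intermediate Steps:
S(C, b) = -4/11 + b/11 (S(C, b) = (-4 + b)/11 = (-4 + b)*(1/11) = -4/11 + b/11)
((S(5, 4) - 3)²)² - 1*(-32958) = (((-4/11 + (1/11)*4) - 3)²)² - 1*(-32958) = (((-4/11 + 4/11) - 3)²)² + 32958 = ((0 - 3)²)² + 32958 = ((-3)²)² + 32958 = 9² + 32958 = 81 + 32958 = 33039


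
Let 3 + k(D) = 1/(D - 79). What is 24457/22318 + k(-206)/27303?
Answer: 190289495027/173664280890 ≈ 1.0957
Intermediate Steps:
k(D) = -3 + 1/(-79 + D) (k(D) = -3 + 1/(D - 79) = -3 + 1/(-79 + D))
24457/22318 + k(-206)/27303 = 24457/22318 + ((238 - 3*(-206))/(-79 - 206))/27303 = 24457*(1/22318) + ((238 + 618)/(-285))*(1/27303) = 24457/22318 - 1/285*856*(1/27303) = 24457/22318 - 856/285*1/27303 = 24457/22318 - 856/7781355 = 190289495027/173664280890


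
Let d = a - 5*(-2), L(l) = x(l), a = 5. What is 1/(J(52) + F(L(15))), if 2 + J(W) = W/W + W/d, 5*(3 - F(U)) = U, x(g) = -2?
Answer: 15/88 ≈ 0.17045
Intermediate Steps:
L(l) = -2
d = 15 (d = 5 - 5*(-2) = 5 + 10 = 15)
F(U) = 3 - U/5
J(W) = -1 + W/15 (J(W) = -2 + (W/W + W/15) = -2 + (1 + W*(1/15)) = -2 + (1 + W/15) = -1 + W/15)
1/(J(52) + F(L(15))) = 1/((-1 + (1/15)*52) + (3 - 1/5*(-2))) = 1/((-1 + 52/15) + (3 + 2/5)) = 1/(37/15 + 17/5) = 1/(88/15) = 15/88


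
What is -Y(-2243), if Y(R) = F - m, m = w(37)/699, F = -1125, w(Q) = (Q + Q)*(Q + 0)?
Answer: 789113/699 ≈ 1128.9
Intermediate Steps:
w(Q) = 2*Q² (w(Q) = (2*Q)*Q = 2*Q²)
m = 2738/699 (m = (2*37²)/699 = (2*1369)*(1/699) = 2738*(1/699) = 2738/699 ≈ 3.9170)
Y(R) = -789113/699 (Y(R) = -1125 - 1*2738/699 = -1125 - 2738/699 = -789113/699)
-Y(-2243) = -1*(-789113/699) = 789113/699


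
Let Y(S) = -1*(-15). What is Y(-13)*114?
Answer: 1710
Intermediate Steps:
Y(S) = 15
Y(-13)*114 = 15*114 = 1710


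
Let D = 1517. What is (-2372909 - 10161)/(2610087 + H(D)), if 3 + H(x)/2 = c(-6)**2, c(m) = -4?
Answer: -2383070/2610113 ≈ -0.91301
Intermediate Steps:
H(x) = 26 (H(x) = -6 + 2*(-4)**2 = -6 + 2*16 = -6 + 32 = 26)
(-2372909 - 10161)/(2610087 + H(D)) = (-2372909 - 10161)/(2610087 + 26) = -2383070/2610113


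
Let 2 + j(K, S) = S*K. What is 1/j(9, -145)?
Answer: -1/1307 ≈ -0.00076511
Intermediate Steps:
j(K, S) = -2 + K*S (j(K, S) = -2 + S*K = -2 + K*S)
1/j(9, -145) = 1/(-2 + 9*(-145)) = 1/(-2 - 1305) = 1/(-1307) = -1/1307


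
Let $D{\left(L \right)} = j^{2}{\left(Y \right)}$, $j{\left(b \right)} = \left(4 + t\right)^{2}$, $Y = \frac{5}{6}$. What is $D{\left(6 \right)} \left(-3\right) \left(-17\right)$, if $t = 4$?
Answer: $208896$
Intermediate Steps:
$Y = \frac{5}{6}$ ($Y = 5 \cdot \frac{1}{6} = \frac{5}{6} \approx 0.83333$)
$j{\left(b \right)} = 64$ ($j{\left(b \right)} = \left(4 + 4\right)^{2} = 8^{2} = 64$)
$D{\left(L \right)} = 4096$ ($D{\left(L \right)} = 64^{2} = 4096$)
$D{\left(6 \right)} \left(-3\right) \left(-17\right) = 4096 \left(-3\right) \left(-17\right) = \left(-12288\right) \left(-17\right) = 208896$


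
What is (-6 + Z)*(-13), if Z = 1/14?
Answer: 1079/14 ≈ 77.071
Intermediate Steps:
Z = 1/14 ≈ 0.071429
(-6 + Z)*(-13) = (-6 + 1/14)*(-13) = -83/14*(-13) = 1079/14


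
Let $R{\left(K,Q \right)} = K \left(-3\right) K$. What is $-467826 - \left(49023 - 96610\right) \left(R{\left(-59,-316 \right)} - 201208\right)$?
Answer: $-10072303963$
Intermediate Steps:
$R{\left(K,Q \right)} = - 3 K^{2}$ ($R{\left(K,Q \right)} = - 3 K K = - 3 K^{2}$)
$-467826 - \left(49023 - 96610\right) \left(R{\left(-59,-316 \right)} - 201208\right) = -467826 - \left(49023 - 96610\right) \left(- 3 \left(-59\right)^{2} - 201208\right) = -467826 - - 47587 \left(\left(-3\right) 3481 - 201208\right) = -467826 - - 47587 \left(-10443 - 201208\right) = -467826 - \left(-47587\right) \left(-211651\right) = -467826 - 10071836137 = -10072303963$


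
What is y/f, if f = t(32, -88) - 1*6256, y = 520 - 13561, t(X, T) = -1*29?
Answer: 4347/2095 ≈ 2.0749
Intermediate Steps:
t(X, T) = -29
y = -13041
f = -6285 (f = -29 - 1*6256 = -29 - 6256 = -6285)
y/f = -13041/(-6285) = -13041*(-1/6285) = 4347/2095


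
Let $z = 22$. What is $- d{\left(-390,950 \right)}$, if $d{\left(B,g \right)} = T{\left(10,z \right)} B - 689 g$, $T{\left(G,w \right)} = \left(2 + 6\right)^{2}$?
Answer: $679510$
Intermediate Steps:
$T{\left(G,w \right)} = 64$ ($T{\left(G,w \right)} = 8^{2} = 64$)
$d{\left(B,g \right)} = - 689 g + 64 B$ ($d{\left(B,g \right)} = 64 B - 689 g = - 689 g + 64 B$)
$- d{\left(-390,950 \right)} = - (\left(-689\right) 950 + 64 \left(-390\right)) = - (-654550 - 24960) = \left(-1\right) \left(-679510\right) = 679510$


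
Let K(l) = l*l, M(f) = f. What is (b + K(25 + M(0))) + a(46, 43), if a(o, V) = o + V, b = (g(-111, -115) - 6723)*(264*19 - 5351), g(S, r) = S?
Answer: 2290104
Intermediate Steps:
b = 2289390 (b = (-111 - 6723)*(264*19 - 5351) = -6834*(5016 - 5351) = -6834*(-335) = 2289390)
K(l) = l²
a(o, V) = V + o
(b + K(25 + M(0))) + a(46, 43) = (2289390 + (25 + 0)²) + (43 + 46) = (2289390 + 25²) + 89 = (2289390 + 625) + 89 = 2290015 + 89 = 2290104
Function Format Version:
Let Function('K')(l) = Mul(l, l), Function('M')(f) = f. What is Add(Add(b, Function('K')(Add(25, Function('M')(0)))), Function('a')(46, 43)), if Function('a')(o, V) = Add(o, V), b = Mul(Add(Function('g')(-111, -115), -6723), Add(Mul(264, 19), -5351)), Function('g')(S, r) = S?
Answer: 2290104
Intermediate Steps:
b = 2289390 (b = Mul(Add(-111, -6723), Add(Mul(264, 19), -5351)) = Mul(-6834, Add(5016, -5351)) = Mul(-6834, -335) = 2289390)
Function('K')(l) = Pow(l, 2)
Function('a')(o, V) = Add(V, o)
Add(Add(b, Function('K')(Add(25, Function('M')(0)))), Function('a')(46, 43)) = Add(Add(2289390, Pow(Add(25, 0), 2)), Add(43, 46)) = Add(Add(2289390, Pow(25, 2)), 89) = Add(Add(2289390, 625), 89) = Add(2290015, 89) = 2290104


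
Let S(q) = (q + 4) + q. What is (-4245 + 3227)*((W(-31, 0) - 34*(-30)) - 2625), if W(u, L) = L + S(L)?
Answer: 1629818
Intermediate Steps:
S(q) = 4 + 2*q (S(q) = (4 + q) + q = 4 + 2*q)
W(u, L) = 4 + 3*L (W(u, L) = L + (4 + 2*L) = 4 + 3*L)
(-4245 + 3227)*((W(-31, 0) - 34*(-30)) - 2625) = (-4245 + 3227)*(((4 + 3*0) - 34*(-30)) - 2625) = -1018*(((4 + 0) - 1*(-1020)) - 2625) = -1018*((4 + 1020) - 2625) = -1018*(1024 - 2625) = -1018*(-1601) = 1629818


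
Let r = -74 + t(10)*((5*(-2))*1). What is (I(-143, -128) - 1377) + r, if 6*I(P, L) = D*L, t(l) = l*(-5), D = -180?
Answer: 2889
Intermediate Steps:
t(l) = -5*l
I(P, L) = -30*L (I(P, L) = (-180*L)/6 = -30*L)
r = 426 (r = -74 + (-5*10)*((5*(-2))*1) = -74 - (-500) = -74 - 50*(-10) = -74 + 500 = 426)
(I(-143, -128) - 1377) + r = (-30*(-128) - 1377) + 426 = (3840 - 1377) + 426 = 2463 + 426 = 2889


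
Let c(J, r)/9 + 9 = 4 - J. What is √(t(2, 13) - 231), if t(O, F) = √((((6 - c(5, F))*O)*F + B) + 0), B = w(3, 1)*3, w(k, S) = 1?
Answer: √(-231 + 7*√51) ≈ 13.454*I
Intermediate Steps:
c(J, r) = -45 - 9*J (c(J, r) = -81 + 9*(4 - J) = -81 + (36 - 9*J) = -45 - 9*J)
B = 3 (B = 1*3 = 3)
t(O, F) = √(3 + 96*F*O) (t(O, F) = √((((6 - (-45 - 9*5))*O)*F + 3) + 0) = √((((6 - (-45 - 45))*O)*F + 3) + 0) = √((((6 - 1*(-90))*O)*F + 3) + 0) = √((((6 + 90)*O)*F + 3) + 0) = √(((96*O)*F + 3) + 0) = √((96*F*O + 3) + 0) = √((3 + 96*F*O) + 0) = √(3 + 96*F*O))
√(t(2, 13) - 231) = √(√(3 + 96*13*2) - 231) = √(√(3 + 2496) - 231) = √(√2499 - 231) = √(7*√51 - 231) = √(-231 + 7*√51)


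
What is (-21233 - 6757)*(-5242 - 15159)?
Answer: 571023990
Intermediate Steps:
(-21233 - 6757)*(-5242 - 15159) = -27990*(-20401) = 571023990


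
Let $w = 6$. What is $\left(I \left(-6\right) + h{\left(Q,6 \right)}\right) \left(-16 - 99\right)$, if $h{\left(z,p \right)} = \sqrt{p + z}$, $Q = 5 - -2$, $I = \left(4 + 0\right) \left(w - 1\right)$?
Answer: $13800 - 115 \sqrt{13} \approx 13385.0$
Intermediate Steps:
$I = 20$ ($I = \left(4 + 0\right) \left(6 - 1\right) = 4 \cdot 5 = 20$)
$Q = 7$ ($Q = 5 + 2 = 7$)
$\left(I \left(-6\right) + h{\left(Q,6 \right)}\right) \left(-16 - 99\right) = \left(20 \left(-6\right) + \sqrt{6 + 7}\right) \left(-16 - 99\right) = \left(-120 + \sqrt{13}\right) \left(-115\right) = 13800 - 115 \sqrt{13}$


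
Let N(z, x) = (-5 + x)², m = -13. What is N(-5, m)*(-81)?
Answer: -26244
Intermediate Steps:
N(-5, m)*(-81) = (-5 - 13)²*(-81) = (-18)²*(-81) = 324*(-81) = -26244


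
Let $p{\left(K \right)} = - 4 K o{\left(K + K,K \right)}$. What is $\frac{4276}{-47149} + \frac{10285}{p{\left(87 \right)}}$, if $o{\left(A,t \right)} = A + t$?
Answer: $- \frac{873307993}{4282449372} \approx -0.20393$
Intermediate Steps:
$p{\left(K \right)} = - 12 K^{2}$ ($p{\left(K \right)} = - 4 K \left(\left(K + K\right) + K\right) = - 4 K \left(2 K + K\right) = - 4 K 3 K = - 12 K^{2}$)
$\frac{4276}{-47149} + \frac{10285}{p{\left(87 \right)}} = \frac{4276}{-47149} + \frac{10285}{\left(-12\right) 87^{2}} = 4276 \left(- \frac{1}{47149}\right) + \frac{10285}{\left(-12\right) 7569} = - \frac{4276}{47149} + \frac{10285}{-90828} = - \frac{4276}{47149} + 10285 \left(- \frac{1}{90828}\right) = - \frac{4276}{47149} - \frac{10285}{90828} = - \frac{873307993}{4282449372}$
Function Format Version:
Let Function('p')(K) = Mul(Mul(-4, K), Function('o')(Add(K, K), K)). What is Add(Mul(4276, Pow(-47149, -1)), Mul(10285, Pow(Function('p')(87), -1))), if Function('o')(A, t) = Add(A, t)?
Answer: Rational(-873307993, 4282449372) ≈ -0.20393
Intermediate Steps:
Function('p')(K) = Mul(-12, Pow(K, 2)) (Function('p')(K) = Mul(Mul(-4, K), Add(Add(K, K), K)) = Mul(Mul(-4, K), Add(Mul(2, K), K)) = Mul(Mul(-4, K), Mul(3, K)) = Mul(-12, Pow(K, 2)))
Add(Mul(4276, Pow(-47149, -1)), Mul(10285, Pow(Function('p')(87), -1))) = Add(Mul(4276, Pow(-47149, -1)), Mul(10285, Pow(Mul(-12, Pow(87, 2)), -1))) = Add(Mul(4276, Rational(-1, 47149)), Mul(10285, Pow(Mul(-12, 7569), -1))) = Add(Rational(-4276, 47149), Mul(10285, Pow(-90828, -1))) = Add(Rational(-4276, 47149), Mul(10285, Rational(-1, 90828))) = Add(Rational(-4276, 47149), Rational(-10285, 90828)) = Rational(-873307993, 4282449372)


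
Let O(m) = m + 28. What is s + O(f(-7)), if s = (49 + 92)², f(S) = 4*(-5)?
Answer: 19889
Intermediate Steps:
f(S) = -20
O(m) = 28 + m
s = 19881 (s = 141² = 19881)
s + O(f(-7)) = 19881 + (28 - 20) = 19881 + 8 = 19889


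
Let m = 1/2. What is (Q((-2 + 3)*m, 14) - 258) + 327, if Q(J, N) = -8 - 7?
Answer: 54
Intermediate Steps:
m = ½ (m = 1*(½) = ½ ≈ 0.50000)
Q(J, N) = -15
(Q((-2 + 3)*m, 14) - 258) + 327 = (-15 - 258) + 327 = -273 + 327 = 54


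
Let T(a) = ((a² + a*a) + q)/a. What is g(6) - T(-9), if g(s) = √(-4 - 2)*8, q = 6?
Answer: 56/3 + 8*I*√6 ≈ 18.667 + 19.596*I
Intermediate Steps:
T(a) = (6 + 2*a²)/a (T(a) = ((a² + a*a) + 6)/a = ((a² + a²) + 6)/a = (2*a² + 6)/a = (6 + 2*a²)/a)
g(s) = 8*I*√6 (g(s) = √(-6)*8 = (I*√6)*8 = 8*I*√6)
g(6) - T(-9) = 8*I*√6 - (2*(-9) + 6/(-9)) = 8*I*√6 - (-18 + 6*(-⅑)) = 8*I*√6 - (-18 - ⅔) = 8*I*√6 - 1*(-56/3) = 8*I*√6 + 56/3 = 56/3 + 8*I*√6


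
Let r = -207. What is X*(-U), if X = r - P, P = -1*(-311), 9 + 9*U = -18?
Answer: -1554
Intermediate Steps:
U = -3 (U = -1 + (⅑)*(-18) = -1 - 2 = -3)
P = 311
X = -518 (X = -207 - 1*311 = -207 - 311 = -518)
X*(-U) = -(-518)*(-3) = -518*3 = -1554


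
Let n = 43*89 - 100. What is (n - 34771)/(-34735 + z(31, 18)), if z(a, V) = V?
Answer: 31044/34717 ≈ 0.89420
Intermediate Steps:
n = 3727 (n = 3827 - 100 = 3727)
(n - 34771)/(-34735 + z(31, 18)) = (3727 - 34771)/(-34735 + 18) = -31044/(-34717) = -31044*(-1/34717) = 31044/34717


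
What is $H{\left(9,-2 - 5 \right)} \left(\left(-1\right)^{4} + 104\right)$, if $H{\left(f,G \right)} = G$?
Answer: $-735$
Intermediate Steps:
$H{\left(9,-2 - 5 \right)} \left(\left(-1\right)^{4} + 104\right) = \left(-2 - 5\right) \left(\left(-1\right)^{4} + 104\right) = \left(-2 - 5\right) \left(1 + 104\right) = \left(-7\right) 105 = -735$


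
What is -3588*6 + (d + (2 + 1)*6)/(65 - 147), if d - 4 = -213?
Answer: -1765105/82 ≈ -21526.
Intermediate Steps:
d = -209 (d = 4 - 213 = -209)
-3588*6 + (d + (2 + 1)*6)/(65 - 147) = -3588*6 + (-209 + (2 + 1)*6)/(65 - 147) = -138*156 + (-209 + 3*6)/(-82) = -21528 + (-209 + 18)*(-1/82) = -21528 - 191*(-1/82) = -21528 + 191/82 = -1765105/82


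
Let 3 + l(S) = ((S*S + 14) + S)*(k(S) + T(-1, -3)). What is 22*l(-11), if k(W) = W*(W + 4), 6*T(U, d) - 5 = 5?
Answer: 643610/3 ≈ 2.1454e+5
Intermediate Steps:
T(U, d) = 5/3 (T(U, d) = ⅚ + (⅙)*5 = ⅚ + ⅚ = 5/3)
k(W) = W*(4 + W)
l(S) = -3 + (5/3 + S*(4 + S))*(14 + S + S²) (l(S) = -3 + ((S*S + 14) + S)*(S*(4 + S) + 5/3) = -3 + ((S² + 14) + S)*(5/3 + S*(4 + S)) = -3 + ((14 + S²) + S)*(5/3 + S*(4 + S)) = -3 + (14 + S + S²)*(5/3 + S*(4 + S)) = -3 + (5/3 + S*(4 + S))*(14 + S + S²))
22*l(-11) = 22*(61/3 + (-11)⁴ + 5*(-11)³ + (59/3)*(-11)² + (173/3)*(-11)) = 22*(61/3 + 14641 + 5*(-1331) + (59/3)*121 - 1903/3) = 22*(61/3 + 14641 - 6655 + 7139/3 - 1903/3) = 22*(29255/3) = 643610/3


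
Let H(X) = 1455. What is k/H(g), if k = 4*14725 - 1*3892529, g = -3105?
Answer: -3833629/1455 ≈ -2634.8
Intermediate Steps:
k = -3833629 (k = 58900 - 3892529 = -3833629)
k/H(g) = -3833629/1455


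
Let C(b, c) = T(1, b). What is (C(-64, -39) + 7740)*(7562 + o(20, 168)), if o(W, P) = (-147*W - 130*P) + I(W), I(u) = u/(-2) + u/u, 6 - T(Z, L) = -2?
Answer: -133474796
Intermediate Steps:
T(Z, L) = 8 (T(Z, L) = 6 - 1*(-2) = 6 + 2 = 8)
C(b, c) = 8
I(u) = 1 - u/2 (I(u) = u*(-½) + 1 = -u/2 + 1 = 1 - u/2)
o(W, P) = 1 - 130*P - 295*W/2 (o(W, P) = (-147*W - 130*P) + (1 - W/2) = 1 - 130*P - 295*W/2)
(C(-64, -39) + 7740)*(7562 + o(20, 168)) = (8 + 7740)*(7562 + (1 - 130*168 - 295/2*20)) = 7748*(7562 + (1 - 21840 - 2950)) = 7748*(7562 - 24789) = 7748*(-17227) = -133474796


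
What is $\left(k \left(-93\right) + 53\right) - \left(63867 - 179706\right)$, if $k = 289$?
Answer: $89015$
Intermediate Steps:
$\left(k \left(-93\right) + 53\right) - \left(63867 - 179706\right) = \left(289 \left(-93\right) + 53\right) - \left(63867 - 179706\right) = \left(-26877 + 53\right) - \left(63867 - 179706\right) = -26824 - -115839 = -26824 + 115839 = 89015$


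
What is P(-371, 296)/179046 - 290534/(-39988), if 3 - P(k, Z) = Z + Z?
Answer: 6499424704/894961431 ≈ 7.2622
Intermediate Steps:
P(k, Z) = 3 - 2*Z (P(k, Z) = 3 - (Z + Z) = 3 - 2*Z)
P(-371, 296)/179046 - 290534/(-39988) = (3 - 2*296)/179046 - 290534/(-39988) = (3 - 592)*(1/179046) - 290534*(-1/39988) = -589*1/179046 + 145267/19994 = -589/179046 + 145267/19994 = 6499424704/894961431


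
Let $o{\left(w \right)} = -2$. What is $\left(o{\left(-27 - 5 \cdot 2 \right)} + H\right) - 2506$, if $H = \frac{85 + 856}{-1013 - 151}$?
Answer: $- \frac{2920253}{1164} \approx -2508.8$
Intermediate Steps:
$H = - \frac{941}{1164}$ ($H = \frac{941}{-1164} = 941 \left(- \frac{1}{1164}\right) = - \frac{941}{1164} \approx -0.80842$)
$\left(o{\left(-27 - 5 \cdot 2 \right)} + H\right) - 2506 = \left(-2 - \frac{941}{1164}\right) - 2506 = - \frac{3269}{1164} - 2506 = - \frac{2920253}{1164}$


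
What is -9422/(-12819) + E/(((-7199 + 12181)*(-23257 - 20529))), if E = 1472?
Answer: 513828414994/699090100197 ≈ 0.73500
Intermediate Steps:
-9422/(-12819) + E/(((-7199 + 12181)*(-23257 - 20529))) = -9422/(-12819) + 1472/(((-7199 + 12181)*(-23257 - 20529))) = -9422*(-1/12819) + 1472/((4982*(-43786))) = 9422/12819 + 1472/(-218141852) = 9422/12819 + 1472*(-1/218141852) = 9422/12819 - 368/54535463 = 513828414994/699090100197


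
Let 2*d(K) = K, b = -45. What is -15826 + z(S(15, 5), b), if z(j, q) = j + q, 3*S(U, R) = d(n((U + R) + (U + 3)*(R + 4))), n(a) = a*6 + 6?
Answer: -15688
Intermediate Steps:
n(a) = 6 + 6*a (n(a) = 6*a + 6 = 6 + 6*a)
d(K) = K/2
S(U, R) = 1 + R + U + (3 + U)*(4 + R) (S(U, R) = ((6 + 6*((U + R) + (U + 3)*(R + 4)))/2)/3 = ((6 + 6*((R + U) + (3 + U)*(4 + R)))/2)/3 = ((6 + 6*(R + U + (3 + U)*(4 + R)))/2)/3 = ((6 + (6*R + 6*U + 6*(3 + U)*(4 + R)))/2)/3 = ((6 + 6*R + 6*U + 6*(3 + U)*(4 + R))/2)/3 = (3 + 3*R + 3*U + 3*(3 + U)*(4 + R))/3 = 1 + R + U + (3 + U)*(4 + R))
-15826 + z(S(15, 5), b) = -15826 + ((13 + 4*5 + 5*15 + 5*15) - 45) = -15826 + ((13 + 20 + 75 + 75) - 45) = -15826 + (183 - 45) = -15826 + 138 = -15688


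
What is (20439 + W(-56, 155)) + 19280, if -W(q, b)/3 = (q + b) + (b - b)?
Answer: 39422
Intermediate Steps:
W(q, b) = -3*b - 3*q (W(q, b) = -3*((q + b) + (b - b)) = -3*((b + q) + 0) = -3*(b + q) = -3*b - 3*q)
(20439 + W(-56, 155)) + 19280 = (20439 + (-3*155 - 3*(-56))) + 19280 = (20439 + (-465 + 168)) + 19280 = (20439 - 297) + 19280 = 20142 + 19280 = 39422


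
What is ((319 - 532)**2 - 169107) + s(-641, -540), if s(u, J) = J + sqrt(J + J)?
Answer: -124278 + 6*I*sqrt(30) ≈ -1.2428e+5 + 32.863*I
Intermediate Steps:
s(u, J) = J + sqrt(2)*sqrt(J) (s(u, J) = J + sqrt(2*J) = J + sqrt(2)*sqrt(J))
((319 - 532)**2 - 169107) + s(-641, -540) = ((319 - 532)**2 - 169107) + (-540 + sqrt(2)*sqrt(-540)) = ((-213)**2 - 169107) + (-540 + sqrt(2)*(6*I*sqrt(15))) = (45369 - 169107) + (-540 + 6*I*sqrt(30)) = -123738 + (-540 + 6*I*sqrt(30)) = -124278 + 6*I*sqrt(30)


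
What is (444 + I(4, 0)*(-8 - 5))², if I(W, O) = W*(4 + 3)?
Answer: 6400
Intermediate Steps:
I(W, O) = 7*W (I(W, O) = W*7 = 7*W)
(444 + I(4, 0)*(-8 - 5))² = (444 + (7*4)*(-8 - 5))² = (444 + 28*(-13))² = (444 - 364)² = 80² = 6400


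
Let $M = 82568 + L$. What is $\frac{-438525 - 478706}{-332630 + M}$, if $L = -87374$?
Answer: $\frac{917231}{337436} \approx 2.7182$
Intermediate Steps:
$M = -4806$ ($M = 82568 - 87374 = -4806$)
$\frac{-438525 - 478706}{-332630 + M} = \frac{-438525 - 478706}{-332630 - 4806} = - \frac{917231}{-337436} = \left(-917231\right) \left(- \frac{1}{337436}\right) = \frac{917231}{337436}$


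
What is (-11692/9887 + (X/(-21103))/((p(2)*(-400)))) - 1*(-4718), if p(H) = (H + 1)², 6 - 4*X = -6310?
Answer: 3542911492530773/751123299600 ≈ 4716.8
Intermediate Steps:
X = 1579 (X = 3/2 - ¼*(-6310) = 3/2 + 3155/2 = 1579)
p(H) = (1 + H)²
(-11692/9887 + (X/(-21103))/((p(2)*(-400)))) - 1*(-4718) = (-11692/9887 + (1579/(-21103))/(((1 + 2)²*(-400)))) - 1*(-4718) = (-11692*1/9887 + (1579*(-1/21103))/((3²*(-400)))) + 4718 = (-11692/9887 - 1579/(21103*(9*(-400)))) + 4718 = (-11692/9887 - 1579/21103/(-3600)) + 4718 = (-11692/9887 - 1579/21103*(-1/3600)) + 4718 = (-11692/9887 + 1579/75970800) + 4718 = -888234982027/751123299600 + 4718 = 3542911492530773/751123299600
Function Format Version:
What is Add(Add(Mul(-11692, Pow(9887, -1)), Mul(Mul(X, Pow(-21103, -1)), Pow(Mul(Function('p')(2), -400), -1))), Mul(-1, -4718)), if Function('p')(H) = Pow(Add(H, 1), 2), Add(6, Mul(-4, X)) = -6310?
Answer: Rational(3542911492530773, 751123299600) ≈ 4716.8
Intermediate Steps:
X = 1579 (X = Add(Rational(3, 2), Mul(Rational(-1, 4), -6310)) = Add(Rational(3, 2), Rational(3155, 2)) = 1579)
Function('p')(H) = Pow(Add(1, H), 2)
Add(Add(Mul(-11692, Pow(9887, -1)), Mul(Mul(X, Pow(-21103, -1)), Pow(Mul(Function('p')(2), -400), -1))), Mul(-1, -4718)) = Add(Add(Mul(-11692, Pow(9887, -1)), Mul(Mul(1579, Pow(-21103, -1)), Pow(Mul(Pow(Add(1, 2), 2), -400), -1))), Mul(-1, -4718)) = Add(Add(Mul(-11692, Rational(1, 9887)), Mul(Mul(1579, Rational(-1, 21103)), Pow(Mul(Pow(3, 2), -400), -1))), 4718) = Add(Add(Rational(-11692, 9887), Mul(Rational(-1579, 21103), Pow(Mul(9, -400), -1))), 4718) = Add(Add(Rational(-11692, 9887), Mul(Rational(-1579, 21103), Pow(-3600, -1))), 4718) = Add(Add(Rational(-11692, 9887), Mul(Rational(-1579, 21103), Rational(-1, 3600))), 4718) = Add(Add(Rational(-11692, 9887), Rational(1579, 75970800)), 4718) = Add(Rational(-888234982027, 751123299600), 4718) = Rational(3542911492530773, 751123299600)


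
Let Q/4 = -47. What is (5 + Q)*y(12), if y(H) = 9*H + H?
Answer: -21960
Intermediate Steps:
Q = -188 (Q = 4*(-47) = -188)
y(H) = 10*H
(5 + Q)*y(12) = (5 - 188)*(10*12) = -183*120 = -21960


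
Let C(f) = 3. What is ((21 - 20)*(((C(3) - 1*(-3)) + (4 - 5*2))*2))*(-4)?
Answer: 0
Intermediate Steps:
((21 - 20)*(((C(3) - 1*(-3)) + (4 - 5*2))*2))*(-4) = ((21 - 20)*(((3 - 1*(-3)) + (4 - 5*2))*2))*(-4) = (1*(((3 + 3) + (4 - 10))*2))*(-4) = (1*((6 - 6)*2))*(-4) = (1*(0*2))*(-4) = (1*0)*(-4) = 0*(-4) = 0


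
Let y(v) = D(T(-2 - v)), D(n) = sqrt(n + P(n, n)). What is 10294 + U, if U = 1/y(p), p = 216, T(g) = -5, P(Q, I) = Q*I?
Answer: 10294 + sqrt(5)/10 ≈ 10294.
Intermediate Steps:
P(Q, I) = I*Q
D(n) = sqrt(n + n**2) (D(n) = sqrt(n + n*n) = sqrt(n + n**2))
y(v) = 2*sqrt(5) (y(v) = sqrt(-5*(1 - 5)) = sqrt(-5*(-4)) = sqrt(20) = 2*sqrt(5))
U = sqrt(5)/10 (U = 1/(2*sqrt(5)) = sqrt(5)/10 ≈ 0.22361)
10294 + U = 10294 + sqrt(5)/10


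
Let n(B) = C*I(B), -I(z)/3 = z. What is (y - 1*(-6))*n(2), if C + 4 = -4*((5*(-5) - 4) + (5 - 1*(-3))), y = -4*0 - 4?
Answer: -960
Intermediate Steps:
I(z) = -3*z
y = -4 (y = 0 - 4 = -4)
C = 80 (C = -4 - 4*((5*(-5) - 4) + (5 - 1*(-3))) = -4 - 4*((-25 - 4) + (5 + 3)) = -4 - 4*(-29 + 8) = -4 - 4*(-21) = -4 + 84 = 80)
n(B) = -240*B (n(B) = 80*(-3*B) = -240*B)
(y - 1*(-6))*n(2) = (-4 - 1*(-6))*(-240*2) = (-4 + 6)*(-480) = 2*(-480) = -960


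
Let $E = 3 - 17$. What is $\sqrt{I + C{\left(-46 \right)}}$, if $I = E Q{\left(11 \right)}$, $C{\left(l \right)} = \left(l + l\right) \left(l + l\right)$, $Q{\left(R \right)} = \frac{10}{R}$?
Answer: $\frac{2 \sqrt{255651}}{11} \approx 91.931$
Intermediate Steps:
$C{\left(l \right)} = 4 l^{2}$ ($C{\left(l \right)} = 2 l 2 l = 4 l^{2}$)
$E = -14$ ($E = 3 - 17 = -14$)
$I = - \frac{140}{11}$ ($I = - 14 \cdot \frac{10}{11} = - 14 \cdot 10 \cdot \frac{1}{11} = \left(-14\right) \frac{10}{11} = - \frac{140}{11} \approx -12.727$)
$\sqrt{I + C{\left(-46 \right)}} = \sqrt{- \frac{140}{11} + 4 \left(-46\right)^{2}} = \sqrt{- \frac{140}{11} + 4 \cdot 2116} = \sqrt{- \frac{140}{11} + 8464} = \sqrt{\frac{92964}{11}} = \frac{2 \sqrt{255651}}{11}$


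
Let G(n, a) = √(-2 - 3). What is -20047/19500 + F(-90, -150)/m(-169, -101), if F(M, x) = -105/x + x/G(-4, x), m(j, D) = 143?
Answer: -219467/214500 + 30*I*√5/143 ≈ -1.0232 + 0.46911*I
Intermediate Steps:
G(n, a) = I*√5 (G(n, a) = √(-5) = I*√5)
F(M, x) = -105/x - I*x*√5/5 (F(M, x) = -105/x + x/((I*√5)) = -105/x + x*(-I*√5/5) = -105/x - I*x*√5/5)
-20047/19500 + F(-90, -150)/m(-169, -101) = -20047/19500 + (-105/(-150) - ⅕*I*(-150)*√5)/143 = -20047*1/19500 + (-105*(-1/150) + 30*I*√5)*(1/143) = -20047/19500 + (7/10 + 30*I*√5)*(1/143) = -20047/19500 + (7/1430 + 30*I*√5/143) = -219467/214500 + 30*I*√5/143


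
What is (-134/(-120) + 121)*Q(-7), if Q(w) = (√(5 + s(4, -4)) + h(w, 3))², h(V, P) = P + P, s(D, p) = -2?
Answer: 95251/20 + 7327*√3/5 ≈ 7300.7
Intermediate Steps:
h(V, P) = 2*P
Q(w) = (6 + √3)² (Q(w) = (√(5 - 2) + 2*3)² = (√3 + 6)² = (6 + √3)²)
(-134/(-120) + 121)*Q(-7) = (-134/(-120) + 121)*(6 + √3)² = (-134*(-1/120) + 121)*(6 + √3)² = (67/60 + 121)*(6 + √3)² = 7327*(6 + √3)²/60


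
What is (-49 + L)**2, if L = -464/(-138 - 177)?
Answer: 224130841/99225 ≈ 2258.8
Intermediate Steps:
L = 464/315 (L = -464/(-315) = -464*(-1/315) = 464/315 ≈ 1.4730)
(-49 + L)**2 = (-49 + 464/315)**2 = (-14971/315)**2 = 224130841/99225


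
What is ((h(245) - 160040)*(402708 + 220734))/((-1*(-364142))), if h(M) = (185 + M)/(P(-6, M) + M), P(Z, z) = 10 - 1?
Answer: -6335687242665/23123017 ≈ -2.7400e+5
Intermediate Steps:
P(Z, z) = 9
h(M) = (185 + M)/(9 + M)
((h(245) - 160040)*(402708 + 220734))/((-1*(-364142))) = (((185 + 245)/(9 + 245) - 160040)*(402708 + 220734))/((-1*(-364142))) = ((430/254 - 160040)*623442)/364142 = (((1/254)*430 - 160040)*623442)*(1/364142) = ((215/127 - 160040)*623442)*(1/364142) = -20324865/127*623442*(1/364142) = -12671374485330/127*1/364142 = -6335687242665/23123017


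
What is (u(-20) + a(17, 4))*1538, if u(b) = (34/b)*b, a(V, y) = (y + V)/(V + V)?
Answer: 905113/17 ≈ 53242.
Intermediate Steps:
a(V, y) = (V + y)/(2*V) (a(V, y) = (V + y)/((2*V)) = (V + y)*(1/(2*V)) = (V + y)/(2*V))
u(b) = 34
(u(-20) + a(17, 4))*1538 = (34 + (½)*(17 + 4)/17)*1538 = (34 + (½)*(1/17)*21)*1538 = (34 + 21/34)*1538 = (1177/34)*1538 = 905113/17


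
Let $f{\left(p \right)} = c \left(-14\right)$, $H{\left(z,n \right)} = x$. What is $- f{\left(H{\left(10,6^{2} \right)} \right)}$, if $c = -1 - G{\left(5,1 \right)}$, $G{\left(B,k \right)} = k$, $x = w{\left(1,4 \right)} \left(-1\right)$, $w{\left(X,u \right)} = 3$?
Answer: $-28$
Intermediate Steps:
$x = -3$ ($x = 3 \left(-1\right) = -3$)
$H{\left(z,n \right)} = -3$
$c = -2$ ($c = -1 - 1 = -2$)
$f{\left(p \right)} = 28$ ($f{\left(p \right)} = \left(-2\right) \left(-14\right) = 28$)
$- f{\left(H{\left(10,6^{2} \right)} \right)} = \left(-1\right) 28 = -28$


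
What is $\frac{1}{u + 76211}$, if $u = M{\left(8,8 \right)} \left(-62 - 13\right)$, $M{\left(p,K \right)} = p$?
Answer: $\frac{1}{75611} \approx 1.3226 \cdot 10^{-5}$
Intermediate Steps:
$u = -600$ ($u = 8 \left(-62 - 13\right) = 8 \left(-75\right) = -600$)
$\frac{1}{u + 76211} = \frac{1}{-600 + 76211} = \frac{1}{75611}$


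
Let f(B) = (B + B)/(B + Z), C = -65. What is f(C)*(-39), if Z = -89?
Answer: -2535/77 ≈ -32.922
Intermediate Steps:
f(B) = 2*B/(-89 + B) (f(B) = (B + B)/(B - 89) = (2*B)/(-89 + B) = 2*B/(-89 + B))
f(C)*(-39) = (2*(-65)/(-89 - 65))*(-39) = (2*(-65)/(-154))*(-39) = (2*(-65)*(-1/154))*(-39) = (65/77)*(-39) = -2535/77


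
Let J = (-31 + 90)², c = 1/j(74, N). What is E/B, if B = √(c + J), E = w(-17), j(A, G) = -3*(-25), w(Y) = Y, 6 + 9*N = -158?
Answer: -85*√195807/130538 ≈ -0.28814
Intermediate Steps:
N = -164/9 (N = -⅔ + (⅑)*(-158) = -⅔ - 158/9 = -164/9 ≈ -18.222)
j(A, G) = 75
E = -17
c = 1/75 ≈ 0.013333
J = 3481 (J = 59² = 3481)
B = 2*√195807/15 (B = √(1/75 + 3481) = √(261076/75) = 2*√195807/15 ≈ 59.000)
E/B = -17*5*√195807/130538 = -85*√195807/130538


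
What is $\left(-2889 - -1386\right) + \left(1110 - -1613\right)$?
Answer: $1220$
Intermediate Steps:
$\left(-2889 - -1386\right) + \left(1110 - -1613\right) = \left(-2889 + 1386\right) + \left(1110 + 1613\right) = -1503 + 2723 = 1220$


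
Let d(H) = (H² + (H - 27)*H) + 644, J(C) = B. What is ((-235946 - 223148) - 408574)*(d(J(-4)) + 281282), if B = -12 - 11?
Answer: -246074983140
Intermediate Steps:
B = -23
J(C) = -23
d(H) = 644 + H² + H*(-27 + H) (d(H) = (H² + (-27 + H)*H) + 644 = (H² + H*(-27 + H)) + 644 = 644 + H² + H*(-27 + H))
((-235946 - 223148) - 408574)*(d(J(-4)) + 281282) = ((-235946 - 223148) - 408574)*((644 - 27*(-23) + 2*(-23)²) + 281282) = (-459094 - 408574)*((644 + 621 + 2*529) + 281282) = -867668*((644 + 621 + 1058) + 281282) = -867668*(2323 + 281282) = -867668*283605 = -246074983140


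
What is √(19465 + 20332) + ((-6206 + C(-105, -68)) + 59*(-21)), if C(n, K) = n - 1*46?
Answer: -7596 + √39797 ≈ -7396.5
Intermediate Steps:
C(n, K) = -46 + n (C(n, K) = n - 46 = -46 + n)
√(19465 + 20332) + ((-6206 + C(-105, -68)) + 59*(-21)) = √(19465 + 20332) + ((-6206 + (-46 - 105)) + 59*(-21)) = √39797 + ((-6206 - 151) - 1239) = √39797 + (-6357 - 1239) = √39797 - 7596 = -7596 + √39797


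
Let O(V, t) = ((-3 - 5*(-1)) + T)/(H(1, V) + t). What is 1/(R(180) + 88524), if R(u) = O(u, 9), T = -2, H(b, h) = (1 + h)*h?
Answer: 1/88524 ≈ 1.1296e-5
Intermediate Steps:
H(b, h) = h*(1 + h)
O(V, t) = 0 (O(V, t) = ((-3 - 5*(-1)) - 2)/(V*(1 + V) + t) = ((-3 + 5) - 2)/(t + V*(1 + V)) = (2 - 2)/(t + V*(1 + V)) = 0/(t + V*(1 + V)) = 0)
R(u) = 0
1/(R(180) + 88524) = 1/(0 + 88524) = 1/88524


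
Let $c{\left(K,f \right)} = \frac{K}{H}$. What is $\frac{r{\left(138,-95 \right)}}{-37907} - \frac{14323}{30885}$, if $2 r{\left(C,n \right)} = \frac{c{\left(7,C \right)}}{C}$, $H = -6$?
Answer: $- \frac{299703890407}{646258247640} \approx -0.46375$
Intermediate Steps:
$c{\left(K,f \right)} = - \frac{K}{6}$ ($c{\left(K,f \right)} = \frac{K}{-6} = K \left(- \frac{1}{6}\right) = - \frac{K}{6}$)
$r{\left(C,n \right)} = - \frac{7}{12 C}$ ($r{\left(C,n \right)} = \frac{\left(- \frac{1}{6}\right) 7 \frac{1}{C}}{2} = \frac{\left(- \frac{7}{6}\right) \frac{1}{C}}{2} = - \frac{7}{12 C}$)
$\frac{r{\left(138,-95 \right)}}{-37907} - \frac{14323}{30885} = \frac{\left(- \frac{7}{12}\right) \frac{1}{138}}{-37907} - \frac{14323}{30885} = \left(- \frac{7}{12}\right) \frac{1}{138} \left(- \frac{1}{37907}\right) - \frac{14323}{30885} = \left(- \frac{7}{1656}\right) \left(- \frac{1}{37907}\right) - \frac{14323}{30885} = \frac{7}{62773992} - \frac{14323}{30885} = - \frac{299703890407}{646258247640}$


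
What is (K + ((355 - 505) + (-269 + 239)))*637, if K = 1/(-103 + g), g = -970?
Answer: -123030817/1073 ≈ -1.1466e+5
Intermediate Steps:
K = -1/1073 (K = 1/(-103 - 970) = 1/(-1073) = -1/1073 ≈ -0.00093197)
(K + ((355 - 505) + (-269 + 239)))*637 = (-1/1073 + ((355 - 505) + (-269 + 239)))*637 = (-1/1073 + (-150 - 30))*637 = (-1/1073 - 180)*637 = -193141/1073*637 = -123030817/1073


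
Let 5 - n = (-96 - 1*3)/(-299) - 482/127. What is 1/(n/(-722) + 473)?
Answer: 13708253/6483842964 ≈ 0.0021142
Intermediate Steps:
n = 321410/37973 (n = 5 - ((-96 - 1*3)/(-299) - 482/127) = 5 - ((-96 - 3)*(-1/299) - 482*1/127) = 5 - (-99*(-1/299) - 482/127) = 5 - (99/299 - 482/127) = 5 - 1*(-131545/37973) = 5 + 131545/37973 = 321410/37973 ≈ 8.4642)
1/(n/(-722) + 473) = 1/((321410/37973)/(-722) + 473) = 1/((321410/37973)*(-1/722) + 473) = 1/(-160705/13708253 + 473) = 1/(6483842964/13708253) = 13708253/6483842964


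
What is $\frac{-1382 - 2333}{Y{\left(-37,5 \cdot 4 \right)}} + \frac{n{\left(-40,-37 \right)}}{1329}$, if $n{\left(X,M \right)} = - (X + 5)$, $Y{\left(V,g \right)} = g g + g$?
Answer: $- \frac{328169}{37212} \approx -8.8189$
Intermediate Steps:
$Y{\left(V,g \right)} = g + g^{2}$ ($Y{\left(V,g \right)} = g^{2} + g = g + g^{2}$)
$n{\left(X,M \right)} = -5 - X$ ($n{\left(X,M \right)} = - (5 + X) = -5 - X$)
$\frac{-1382 - 2333}{Y{\left(-37,5 \cdot 4 \right)}} + \frac{n{\left(-40,-37 \right)}}{1329} = \frac{-1382 - 2333}{5 \cdot 4 \left(1 + 5 \cdot 4\right)} + \frac{-5 - -40}{1329} = \frac{-1382 - 2333}{20 \left(1 + 20\right)} + \left(-5 + 40\right) \frac{1}{1329} = - \frac{3715}{20 \cdot 21} + 35 \cdot \frac{1}{1329} = - \frac{3715}{420} + \frac{35}{1329} = \left(-3715\right) \frac{1}{420} + \frac{35}{1329} = - \frac{743}{84} + \frac{35}{1329} = - \frac{328169}{37212}$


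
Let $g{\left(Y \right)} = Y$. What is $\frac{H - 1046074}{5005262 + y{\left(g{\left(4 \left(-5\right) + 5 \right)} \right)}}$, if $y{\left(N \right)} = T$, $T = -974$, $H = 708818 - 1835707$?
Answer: $- \frac{724321}{1668096} \approx -0.43422$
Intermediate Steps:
$H = -1126889$ ($H = 708818 - 1835707 = -1126889$)
$y{\left(N \right)} = -974$
$\frac{H - 1046074}{5005262 + y{\left(g{\left(4 \left(-5\right) + 5 \right)} \right)}} = \frac{-1126889 - 1046074}{5005262 - 974} = - \frac{2172963}{5004288} = \left(-2172963\right) \frac{1}{5004288} = - \frac{724321}{1668096}$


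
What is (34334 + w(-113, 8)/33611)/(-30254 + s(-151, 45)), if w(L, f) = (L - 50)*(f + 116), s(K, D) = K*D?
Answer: -1153979862/1245253939 ≈ -0.92670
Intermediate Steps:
s(K, D) = D*K
w(L, f) = (-50 + L)*(116 + f)
(34334 + w(-113, 8)/33611)/(-30254 + s(-151, 45)) = (34334 + (-5800 - 50*8 + 116*(-113) - 113*8)/33611)/(-30254 + 45*(-151)) = (34334 + (-5800 - 400 - 13108 - 904)*(1/33611))/(-30254 - 6795) = (34334 - 20212*1/33611)/(-37049) = (34334 - 20212/33611)*(-1/37049) = (1153979862/33611)*(-1/37049) = -1153979862/1245253939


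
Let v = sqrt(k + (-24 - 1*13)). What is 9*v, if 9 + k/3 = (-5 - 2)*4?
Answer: 18*I*sqrt(37) ≈ 109.49*I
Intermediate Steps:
k = -111 (k = -27 + 3*((-5 - 2)*4) = -27 + 3*(-7*4) = -27 + 3*(-28) = -27 - 84 = -111)
v = 2*I*sqrt(37) (v = sqrt(-111 + (-24 - 1*13)) = sqrt(-111 + (-24 - 13)) = sqrt(-111 - 37) = sqrt(-148) = 2*I*sqrt(37) ≈ 12.166*I)
9*v = 9*(2*I*sqrt(37)) = 18*I*sqrt(37)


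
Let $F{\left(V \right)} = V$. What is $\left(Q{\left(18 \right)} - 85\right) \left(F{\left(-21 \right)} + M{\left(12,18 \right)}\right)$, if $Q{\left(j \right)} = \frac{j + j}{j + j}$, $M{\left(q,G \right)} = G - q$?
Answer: $1260$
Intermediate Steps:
$Q{\left(j \right)} = 1$ ($Q{\left(j \right)} = \frac{2 j}{2 j} = 2 j \frac{1}{2 j} = 1$)
$\left(Q{\left(18 \right)} - 85\right) \left(F{\left(-21 \right)} + M{\left(12,18 \right)}\right) = \left(1 - 85\right) \left(-21 + \left(18 - 12\right)\right) = - 84 \left(-21 + \left(18 - 12\right)\right) = - 84 \left(-21 + 6\right) = \left(-84\right) \left(-15\right) = 1260$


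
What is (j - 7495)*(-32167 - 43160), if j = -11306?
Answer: 1416222927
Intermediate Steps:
(j - 7495)*(-32167 - 43160) = (-11306 - 7495)*(-32167 - 43160) = -18801*(-75327) = 1416222927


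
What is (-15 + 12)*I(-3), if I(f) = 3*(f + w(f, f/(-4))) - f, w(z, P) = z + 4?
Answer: 9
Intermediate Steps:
w(z, P) = 4 + z
I(f) = 12 + 5*f (I(f) = 3*(f + (4 + f)) - f = 3*(4 + 2*f) - f = (12 + 6*f) - f = 12 + 5*f)
(-15 + 12)*I(-3) = (-15 + 12)*(12 + 5*(-3)) = -3*(12 - 15) = -3*(-3) = 9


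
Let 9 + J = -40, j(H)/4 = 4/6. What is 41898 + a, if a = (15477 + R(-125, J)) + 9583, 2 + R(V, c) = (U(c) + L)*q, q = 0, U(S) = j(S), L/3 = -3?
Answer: 66956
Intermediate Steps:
L = -9 (L = 3*(-3) = -9)
j(H) = 8/3 (j(H) = 4*(4/6) = 4*(4*(⅙)) = 4*(⅔) = 8/3)
J = -49 (J = -9 - 40 = -49)
U(S) = 8/3
R(V, c) = -2 (R(V, c) = -2 + (8/3 - 9)*0 = -2 - 19/3*0 = -2 + 0 = -2)
a = 25058 (a = (15477 - 2) + 9583 = 15475 + 9583 = 25058)
41898 + a = 41898 + 25058 = 66956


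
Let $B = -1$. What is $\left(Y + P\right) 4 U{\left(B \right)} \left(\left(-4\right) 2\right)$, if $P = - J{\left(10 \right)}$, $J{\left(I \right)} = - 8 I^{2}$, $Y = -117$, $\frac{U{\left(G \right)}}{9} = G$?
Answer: $196704$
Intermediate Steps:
$U{\left(G \right)} = 9 G$
$P = 800$ ($P = - \left(-8\right) 10^{2} = - \left(-8\right) 100 = \left(-1\right) \left(-800\right) = 800$)
$\left(Y + P\right) 4 U{\left(B \right)} \left(\left(-4\right) 2\right) = \left(-117 + 800\right) 4 \cdot 9 \left(-1\right) \left(\left(-4\right) 2\right) = 683 \cdot 4 \left(-9\right) \left(-8\right) = 683 \left(\left(-36\right) \left(-8\right)\right) = 683 \cdot 288 = 196704$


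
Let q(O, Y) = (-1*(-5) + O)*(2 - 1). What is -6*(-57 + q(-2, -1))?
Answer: 324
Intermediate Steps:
q(O, Y) = 5 + O (q(O, Y) = (5 + O)*1 = 5 + O)
-6*(-57 + q(-2, -1)) = -6*(-57 + (5 - 2)) = -6*(-57 + 3) = -6*(-54) = 324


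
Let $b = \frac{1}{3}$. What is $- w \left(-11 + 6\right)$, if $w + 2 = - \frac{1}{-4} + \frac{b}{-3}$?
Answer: $- \frac{335}{36} \approx -9.3056$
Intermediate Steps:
$b = \frac{1}{3} \approx 0.33333$
$w = - \frac{67}{36}$ ($w = -2 + \left(- \frac{1}{-4} + \frac{1}{3 \left(-3\right)}\right) = -2 + \left(\left(-1\right) \left(- \frac{1}{4}\right) + \frac{1}{3} \left(- \frac{1}{3}\right)\right) = -2 + \left(\frac{1}{4} - \frac{1}{9}\right) = -2 + \frac{5}{36} = - \frac{67}{36} \approx -1.8611$)
$- w \left(-11 + 6\right) = \left(-1\right) \left(- \frac{67}{36}\right) \left(-11 + 6\right) = \frac{67}{36} \left(-5\right) = - \frac{335}{36}$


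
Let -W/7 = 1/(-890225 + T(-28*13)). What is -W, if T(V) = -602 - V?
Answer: -1/127209 ≈ -7.8611e-6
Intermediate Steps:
W = 1/127209 (W = -7/(-890225 + (-602 - (-28)*13)) = -7/(-890225 + (-602 - 1*(-364))) = -7/(-890225 + (-602 + 364)) = -7/(-890225 - 238) = -7/(-890463) = -7*(-1/890463) = 1/127209 ≈ 7.8611e-6)
-W = -1*1/127209 = -1/127209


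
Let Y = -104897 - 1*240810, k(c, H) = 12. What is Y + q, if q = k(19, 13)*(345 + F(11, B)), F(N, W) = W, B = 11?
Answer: -341435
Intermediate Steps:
Y = -345707 (Y = -104897 - 240810 = -345707)
q = 4272 (q = 12*(345 + 11) = 12*356 = 4272)
Y + q = -345707 + 4272 = -341435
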